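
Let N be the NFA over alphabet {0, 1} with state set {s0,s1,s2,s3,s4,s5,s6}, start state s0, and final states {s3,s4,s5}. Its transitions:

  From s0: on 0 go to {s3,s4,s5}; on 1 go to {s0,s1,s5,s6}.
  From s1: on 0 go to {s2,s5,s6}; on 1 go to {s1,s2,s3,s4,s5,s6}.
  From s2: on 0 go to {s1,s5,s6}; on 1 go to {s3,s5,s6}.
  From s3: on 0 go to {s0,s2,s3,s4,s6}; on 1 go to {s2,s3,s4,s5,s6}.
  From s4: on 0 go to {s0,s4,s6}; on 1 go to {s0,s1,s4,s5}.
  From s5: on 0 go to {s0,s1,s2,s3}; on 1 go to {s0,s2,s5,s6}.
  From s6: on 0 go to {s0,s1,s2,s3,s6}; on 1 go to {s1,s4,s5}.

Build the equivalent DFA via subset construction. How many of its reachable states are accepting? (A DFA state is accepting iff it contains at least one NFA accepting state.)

Start state of the DFA: {s0}.
{s0} --0--> {s3,s4,s5}  [new]
{s0} --1--> {s0,s1,s5,s6}  [new]
{s3,s4,s5} --0--> {s0,s1,s2,s3,s4,s6}  [new]
{s3,s4,s5} --1--> {s0,s1,s2,s3,s4,s5,s6}  [new]
{s0,s1,s5,s6} --0--> {s0,s1,s2,s3,s4,s5,s6}  [seen]
{s0,s1,s5,s6} --1--> {s0,s1,s2,s3,s4,s5,s6}  [seen]
{s0,s1,s2,s3,s4,s6} --0--> {s0,s1,s2,s3,s4,s5,s6}  [seen]
{s0,s1,s2,s3,s4,s6} --1--> {s0,s1,s2,s3,s4,s5,s6}  [seen]
{s0,s1,s2,s3,s4,s5,s6} --0--> {s0,s1,s2,s3,s4,s5,s6}  [seen]
{s0,s1,s2,s3,s4,s5,s6} --1--> {s0,s1,s2,s3,s4,s5,s6}  [seen]
Reachable DFA states: {s0}, {s3,s4,s5}, {s0,s1,s5,s6}, {s0,s1,s2,s3,s4,s6}, {s0,s1,s2,s3,s4,s5,s6}.
Accepting DFA states (contain an NFA accepting state): {s3,s4,s5}, {s0,s1,s5,s6}, {s0,s1,s2,s3,s4,s6}, {s0,s1,s2,s3,s4,s5,s6}.

4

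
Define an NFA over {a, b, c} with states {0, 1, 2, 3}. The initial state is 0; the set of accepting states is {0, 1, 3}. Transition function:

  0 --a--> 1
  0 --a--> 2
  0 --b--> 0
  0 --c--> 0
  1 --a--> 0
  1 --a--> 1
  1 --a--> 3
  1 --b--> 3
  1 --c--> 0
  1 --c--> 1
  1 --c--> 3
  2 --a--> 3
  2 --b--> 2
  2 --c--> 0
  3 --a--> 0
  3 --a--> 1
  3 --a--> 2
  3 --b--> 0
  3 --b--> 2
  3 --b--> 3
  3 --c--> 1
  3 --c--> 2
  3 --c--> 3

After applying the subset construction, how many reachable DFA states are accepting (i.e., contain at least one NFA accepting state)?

6

Start state of the DFA: {0}.
{0} --a--> {1, 2}  [new]
{0} --b--> {0}  [seen]
{0} --c--> {0}  [seen]
{1, 2} --a--> {0, 1, 3}  [new]
{1, 2} --b--> {2, 3}  [new]
{1, 2} --c--> {0, 1, 3}  [seen]
{0, 1, 3} --a--> {0, 1, 2, 3}  [new]
{0, 1, 3} --b--> {0, 2, 3}  [new]
{0, 1, 3} --c--> {0, 1, 2, 3}  [seen]
{2, 3} --a--> {0, 1, 2, 3}  [seen]
{2, 3} --b--> {0, 2, 3}  [seen]
{2, 3} --c--> {0, 1, 2, 3}  [seen]
{0, 1, 2, 3} --a--> {0, 1, 2, 3}  [seen]
{0, 1, 2, 3} --b--> {0, 2, 3}  [seen]
{0, 1, 2, 3} --c--> {0, 1, 2, 3}  [seen]
{0, 2, 3} --a--> {0, 1, 2, 3}  [seen]
{0, 2, 3} --b--> {0, 2, 3}  [seen]
{0, 2, 3} --c--> {0, 1, 2, 3}  [seen]
Reachable DFA states: {0}, {1, 2}, {0, 1, 3}, {2, 3}, {0, 1, 2, 3}, {0, 2, 3}.
Accepting DFA states (contain an NFA accepting state): {0}, {1, 2}, {0, 1, 3}, {2, 3}, {0, 1, 2, 3}, {0, 2, 3}.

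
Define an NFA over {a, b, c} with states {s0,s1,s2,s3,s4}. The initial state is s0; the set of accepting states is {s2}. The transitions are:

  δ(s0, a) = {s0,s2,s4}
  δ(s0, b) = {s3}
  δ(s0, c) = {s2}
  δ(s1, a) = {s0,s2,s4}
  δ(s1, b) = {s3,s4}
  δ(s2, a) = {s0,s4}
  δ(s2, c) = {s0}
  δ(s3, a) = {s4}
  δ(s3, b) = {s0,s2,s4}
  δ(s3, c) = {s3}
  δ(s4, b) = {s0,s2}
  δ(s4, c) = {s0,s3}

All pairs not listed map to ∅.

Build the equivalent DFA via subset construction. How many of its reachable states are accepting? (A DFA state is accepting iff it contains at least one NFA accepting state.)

Start state of the DFA: {s0}.
{s0} --a--> {s0,s2,s4}  [new]
{s0} --b--> {s3}  [new]
{s0} --c--> {s2}  [new]
{s0,s2,s4} --a--> {s0,s2,s4}  [seen]
{s0,s2,s4} --b--> {s0,s2,s3}  [new]
{s0,s2,s4} --c--> {s0,s2,s3}  [seen]
{s3} --a--> {s4}  [new]
{s3} --b--> {s0,s2,s4}  [seen]
{s3} --c--> {s3}  [seen]
{s2} --a--> {s0,s4}  [new]
{s2} --b--> ∅  [new]
{s2} --c--> {s0}  [seen]
{s0,s2,s3} --a--> {s0,s2,s4}  [seen]
{s0,s2,s3} --b--> {s0,s2,s3,s4}  [new]
{s0,s2,s3} --c--> {s0,s2,s3}  [seen]
{s4} --a--> ∅  [seen]
{s4} --b--> {s0,s2}  [new]
{s4} --c--> {s0,s3}  [new]
{s0,s4} --a--> {s0,s2,s4}  [seen]
{s0,s4} --b--> {s0,s2,s3}  [seen]
{s0,s4} --c--> {s0,s2,s3}  [seen]
∅ --a--> ∅  [seen]
∅ --b--> ∅  [seen]
∅ --c--> ∅  [seen]
{s0,s2,s3,s4} --a--> {s0,s2,s4}  [seen]
{s0,s2,s3,s4} --b--> {s0,s2,s3,s4}  [seen]
{s0,s2,s3,s4} --c--> {s0,s2,s3}  [seen]
{s0,s2} --a--> {s0,s2,s4}  [seen]
{s0,s2} --b--> {s3}  [seen]
{s0,s2} --c--> {s0,s2}  [seen]
{s0,s3} --a--> {s0,s2,s4}  [seen]
{s0,s3} --b--> {s0,s2,s3,s4}  [seen]
{s0,s3} --c--> {s2,s3}  [new]
{s2,s3} --a--> {s0,s4}  [seen]
{s2,s3} --b--> {s0,s2,s4}  [seen]
{s2,s3} --c--> {s0,s3}  [seen]
Reachable DFA states: {s0}, {s0,s2,s4}, {s3}, {s2}, {s0,s2,s3}, {s4}, {s0,s4}, ∅, {s0,s2,s3,s4}, {s0,s2}, {s0,s3}, {s2,s3}.
Accepting DFA states (contain an NFA accepting state): {s0,s2,s4}, {s2}, {s0,s2,s3}, {s0,s2,s3,s4}, {s0,s2}, {s2,s3}.

6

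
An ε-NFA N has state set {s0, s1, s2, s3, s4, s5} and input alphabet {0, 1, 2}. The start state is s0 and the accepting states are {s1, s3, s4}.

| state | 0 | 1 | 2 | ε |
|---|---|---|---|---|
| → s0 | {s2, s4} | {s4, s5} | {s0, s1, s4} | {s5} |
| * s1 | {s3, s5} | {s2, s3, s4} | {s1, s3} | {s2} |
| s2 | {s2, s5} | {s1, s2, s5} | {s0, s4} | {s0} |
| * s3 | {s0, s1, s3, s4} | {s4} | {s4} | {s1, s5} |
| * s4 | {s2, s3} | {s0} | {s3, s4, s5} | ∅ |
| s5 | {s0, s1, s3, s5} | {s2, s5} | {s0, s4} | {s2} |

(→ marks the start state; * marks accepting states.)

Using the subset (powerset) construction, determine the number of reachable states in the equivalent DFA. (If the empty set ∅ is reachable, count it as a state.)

3

Start state of the DFA: {s0, s2, s5} (ε-closure of the NFA start).
{s0, s2, s5} --0--> {s0, s1, s2, s3, s4, s5}  [new]
{s0, s2, s5} --1--> {s0, s1, s2, s4, s5}  [new]
{s0, s2, s5} --2--> {s0, s1, s2, s4, s5}  [seen]
{s0, s1, s2, s3, s4, s5} --0--> {s0, s1, s2, s3, s4, s5}  [seen]
{s0, s1, s2, s3, s4, s5} --1--> {s0, s1, s2, s3, s4, s5}  [seen]
{s0, s1, s2, s3, s4, s5} --2--> {s0, s1, s2, s3, s4, s5}  [seen]
{s0, s1, s2, s4, s5} --0--> {s0, s1, s2, s3, s4, s5}  [seen]
{s0, s1, s2, s4, s5} --1--> {s0, s1, s2, s3, s4, s5}  [seen]
{s0, s1, s2, s4, s5} --2--> {s0, s1, s2, s3, s4, s5}  [seen]
Reachable DFA states: {s0, s2, s5}, {s0, s1, s2, s3, s4, s5}, {s0, s1, s2, s4, s5}.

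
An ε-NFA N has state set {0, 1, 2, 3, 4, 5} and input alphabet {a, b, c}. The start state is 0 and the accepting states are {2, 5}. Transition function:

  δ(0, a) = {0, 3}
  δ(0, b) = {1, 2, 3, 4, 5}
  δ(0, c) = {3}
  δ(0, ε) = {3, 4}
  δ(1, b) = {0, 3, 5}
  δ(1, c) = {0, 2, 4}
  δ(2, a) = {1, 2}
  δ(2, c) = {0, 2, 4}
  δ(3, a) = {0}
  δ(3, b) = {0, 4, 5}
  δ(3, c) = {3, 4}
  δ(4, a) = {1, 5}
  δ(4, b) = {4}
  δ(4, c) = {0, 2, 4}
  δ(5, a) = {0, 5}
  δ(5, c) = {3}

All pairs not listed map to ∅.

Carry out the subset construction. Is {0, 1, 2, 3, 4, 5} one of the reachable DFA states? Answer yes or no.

Start state of the DFA: {0, 3, 4} (ε-closure of the NFA start).
{0, 3, 4} --a--> {0, 1, 3, 4, 5}  [new]
{0, 3, 4} --b--> {0, 1, 2, 3, 4, 5}  [new]
{0, 3, 4} --c--> {0, 2, 3, 4}  [new]
{0, 1, 3, 4, 5} --a--> {0, 1, 3, 4, 5}  [seen]
{0, 1, 3, 4, 5} --b--> {0, 1, 2, 3, 4, 5}  [seen]
{0, 1, 3, 4, 5} --c--> {0, 2, 3, 4}  [seen]
{0, 1, 2, 3, 4, 5} --a--> {0, 1, 2, 3, 4, 5}  [seen]
{0, 1, 2, 3, 4, 5} --b--> {0, 1, 2, 3, 4, 5}  [seen]
{0, 1, 2, 3, 4, 5} --c--> {0, 2, 3, 4}  [seen]
{0, 2, 3, 4} --a--> {0, 1, 2, 3, 4, 5}  [seen]
{0, 2, 3, 4} --b--> {0, 1, 2, 3, 4, 5}  [seen]
{0, 2, 3, 4} --c--> {0, 2, 3, 4}  [seen]
Reachable DFA states: {0, 3, 4}, {0, 1, 3, 4, 5}, {0, 1, 2, 3, 4, 5}, {0, 2, 3, 4}.
{0, 1, 2, 3, 4, 5} is among them.

yes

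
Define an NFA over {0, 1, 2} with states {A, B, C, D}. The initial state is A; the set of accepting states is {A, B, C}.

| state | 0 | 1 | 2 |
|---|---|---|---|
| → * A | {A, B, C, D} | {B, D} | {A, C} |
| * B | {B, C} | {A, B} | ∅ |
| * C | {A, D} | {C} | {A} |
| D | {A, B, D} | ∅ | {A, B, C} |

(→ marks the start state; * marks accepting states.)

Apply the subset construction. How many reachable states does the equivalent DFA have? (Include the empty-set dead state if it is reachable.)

Start state of the DFA: {A}.
{A} --0--> {A, B, C, D}  [new]
{A} --1--> {B, D}  [new]
{A} --2--> {A, C}  [new]
{A, B, C, D} --0--> {A, B, C, D}  [seen]
{A, B, C, D} --1--> {A, B, C, D}  [seen]
{A, B, C, D} --2--> {A, B, C}  [new]
{B, D} --0--> {A, B, C, D}  [seen]
{B, D} --1--> {A, B}  [new]
{B, D} --2--> {A, B, C}  [seen]
{A, C} --0--> {A, B, C, D}  [seen]
{A, C} --1--> {B, C, D}  [new]
{A, C} --2--> {A, C}  [seen]
{A, B, C} --0--> {A, B, C, D}  [seen]
{A, B, C} --1--> {A, B, C, D}  [seen]
{A, B, C} --2--> {A, C}  [seen]
{A, B} --0--> {A, B, C, D}  [seen]
{A, B} --1--> {A, B, D}  [new]
{A, B} --2--> {A, C}  [seen]
{B, C, D} --0--> {A, B, C, D}  [seen]
{B, C, D} --1--> {A, B, C}  [seen]
{B, C, D} --2--> {A, B, C}  [seen]
{A, B, D} --0--> {A, B, C, D}  [seen]
{A, B, D} --1--> {A, B, D}  [seen]
{A, B, D} --2--> {A, B, C}  [seen]
Reachable DFA states: {A}, {A, B, C, D}, {B, D}, {A, C}, {A, B, C}, {A, B}, {B, C, D}, {A, B, D}.

8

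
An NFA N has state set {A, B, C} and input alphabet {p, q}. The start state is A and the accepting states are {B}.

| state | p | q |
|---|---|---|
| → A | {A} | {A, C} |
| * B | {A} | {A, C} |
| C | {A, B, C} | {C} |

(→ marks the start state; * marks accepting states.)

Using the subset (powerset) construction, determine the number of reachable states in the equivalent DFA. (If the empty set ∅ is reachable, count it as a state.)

3

Start state of the DFA: {A}.
{A} --p--> {A}  [seen]
{A} --q--> {A, C}  [new]
{A, C} --p--> {A, B, C}  [new]
{A, C} --q--> {A, C}  [seen]
{A, B, C} --p--> {A, B, C}  [seen]
{A, B, C} --q--> {A, C}  [seen]
Reachable DFA states: {A}, {A, C}, {A, B, C}.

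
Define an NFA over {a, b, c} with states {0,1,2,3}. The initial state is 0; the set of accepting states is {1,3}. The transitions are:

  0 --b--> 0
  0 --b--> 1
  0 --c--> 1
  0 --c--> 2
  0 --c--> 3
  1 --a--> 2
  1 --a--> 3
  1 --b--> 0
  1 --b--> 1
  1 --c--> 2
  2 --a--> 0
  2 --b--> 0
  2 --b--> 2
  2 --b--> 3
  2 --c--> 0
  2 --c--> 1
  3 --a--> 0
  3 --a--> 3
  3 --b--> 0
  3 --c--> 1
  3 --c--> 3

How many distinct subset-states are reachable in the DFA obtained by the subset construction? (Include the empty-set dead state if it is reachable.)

9

Start state of the DFA: {0}.
{0} --a--> ∅  [new]
{0} --b--> {0,1}  [new]
{0} --c--> {1,2,3}  [new]
∅ --a--> ∅  [seen]
∅ --b--> ∅  [seen]
∅ --c--> ∅  [seen]
{0,1} --a--> {2,3}  [new]
{0,1} --b--> {0,1}  [seen]
{0,1} --c--> {1,2,3}  [seen]
{1,2,3} --a--> {0,2,3}  [new]
{1,2,3} --b--> {0,1,2,3}  [new]
{1,2,3} --c--> {0,1,2,3}  [seen]
{2,3} --a--> {0,3}  [new]
{2,3} --b--> {0,2,3}  [seen]
{2,3} --c--> {0,1,3}  [new]
{0,2,3} --a--> {0,3}  [seen]
{0,2,3} --b--> {0,1,2,3}  [seen]
{0,2,3} --c--> {0,1,2,3}  [seen]
{0,1,2,3} --a--> {0,2,3}  [seen]
{0,1,2,3} --b--> {0,1,2,3}  [seen]
{0,1,2,3} --c--> {0,1,2,3}  [seen]
{0,3} --a--> {0,3}  [seen]
{0,3} --b--> {0,1}  [seen]
{0,3} --c--> {1,2,3}  [seen]
{0,1,3} --a--> {0,2,3}  [seen]
{0,1,3} --b--> {0,1}  [seen]
{0,1,3} --c--> {1,2,3}  [seen]
Reachable DFA states: {0}, ∅, {0,1}, {1,2,3}, {2,3}, {0,2,3}, {0,1,2,3}, {0,3}, {0,1,3}.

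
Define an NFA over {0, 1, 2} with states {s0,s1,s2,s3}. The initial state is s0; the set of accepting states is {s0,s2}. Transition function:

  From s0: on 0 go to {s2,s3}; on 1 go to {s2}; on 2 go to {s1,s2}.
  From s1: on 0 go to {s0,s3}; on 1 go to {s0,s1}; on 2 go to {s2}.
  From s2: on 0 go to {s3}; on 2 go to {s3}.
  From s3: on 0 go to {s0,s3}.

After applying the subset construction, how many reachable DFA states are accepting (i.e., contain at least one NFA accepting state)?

9

Start state of the DFA: {s0}.
{s0} --0--> {s2,s3}  [new]
{s0} --1--> {s2}  [new]
{s0} --2--> {s1,s2}  [new]
{s2,s3} --0--> {s0,s3}  [new]
{s2,s3} --1--> ∅  [new]
{s2,s3} --2--> {s3}  [new]
{s2} --0--> {s3}  [seen]
{s2} --1--> ∅  [seen]
{s2} --2--> {s3}  [seen]
{s1,s2} --0--> {s0,s3}  [seen]
{s1,s2} --1--> {s0,s1}  [new]
{s1,s2} --2--> {s2,s3}  [seen]
{s0,s3} --0--> {s0,s2,s3}  [new]
{s0,s3} --1--> {s2}  [seen]
{s0,s3} --2--> {s1,s2}  [seen]
∅ --0--> ∅  [seen]
∅ --1--> ∅  [seen]
∅ --2--> ∅  [seen]
{s3} --0--> {s0,s3}  [seen]
{s3} --1--> ∅  [seen]
{s3} --2--> ∅  [seen]
{s0,s1} --0--> {s0,s2,s3}  [seen]
{s0,s1} --1--> {s0,s1,s2}  [new]
{s0,s1} --2--> {s1,s2}  [seen]
{s0,s2,s3} --0--> {s0,s2,s3}  [seen]
{s0,s2,s3} --1--> {s2}  [seen]
{s0,s2,s3} --2--> {s1,s2,s3}  [new]
{s0,s1,s2} --0--> {s0,s2,s3}  [seen]
{s0,s1,s2} --1--> {s0,s1,s2}  [seen]
{s0,s1,s2} --2--> {s1,s2,s3}  [seen]
{s1,s2,s3} --0--> {s0,s3}  [seen]
{s1,s2,s3} --1--> {s0,s1}  [seen]
{s1,s2,s3} --2--> {s2,s3}  [seen]
Reachable DFA states: {s0}, {s2,s3}, {s2}, {s1,s2}, {s0,s3}, ∅, {s3}, {s0,s1}, {s0,s2,s3}, {s0,s1,s2}, {s1,s2,s3}.
Accepting DFA states (contain an NFA accepting state): {s0}, {s2,s3}, {s2}, {s1,s2}, {s0,s3}, {s0,s1}, {s0,s2,s3}, {s0,s1,s2}, {s1,s2,s3}.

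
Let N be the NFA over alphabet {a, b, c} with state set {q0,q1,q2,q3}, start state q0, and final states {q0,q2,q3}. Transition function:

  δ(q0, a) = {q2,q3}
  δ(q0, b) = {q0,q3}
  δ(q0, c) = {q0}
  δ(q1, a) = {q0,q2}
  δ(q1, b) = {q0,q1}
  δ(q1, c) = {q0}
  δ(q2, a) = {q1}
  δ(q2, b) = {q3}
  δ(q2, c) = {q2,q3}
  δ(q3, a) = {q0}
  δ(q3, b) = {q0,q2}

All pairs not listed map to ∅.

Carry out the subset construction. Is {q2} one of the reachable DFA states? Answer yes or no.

no

Start state of the DFA: {q0}.
{q0} --a--> {q2,q3}  [new]
{q0} --b--> {q0,q3}  [new]
{q0} --c--> {q0}  [seen]
{q2,q3} --a--> {q0,q1}  [new]
{q2,q3} --b--> {q0,q2,q3}  [new]
{q2,q3} --c--> {q2,q3}  [seen]
{q0,q3} --a--> {q0,q2,q3}  [seen]
{q0,q3} --b--> {q0,q2,q3}  [seen]
{q0,q3} --c--> {q0}  [seen]
{q0,q1} --a--> {q0,q2,q3}  [seen]
{q0,q1} --b--> {q0,q1,q3}  [new]
{q0,q1} --c--> {q0}  [seen]
{q0,q2,q3} --a--> {q0,q1,q2,q3}  [new]
{q0,q2,q3} --b--> {q0,q2,q3}  [seen]
{q0,q2,q3} --c--> {q0,q2,q3}  [seen]
{q0,q1,q3} --a--> {q0,q2,q3}  [seen]
{q0,q1,q3} --b--> {q0,q1,q2,q3}  [seen]
{q0,q1,q3} --c--> {q0}  [seen]
{q0,q1,q2,q3} --a--> {q0,q1,q2,q3}  [seen]
{q0,q1,q2,q3} --b--> {q0,q1,q2,q3}  [seen]
{q0,q1,q2,q3} --c--> {q0,q2,q3}  [seen]
Reachable DFA states: {q0}, {q2,q3}, {q0,q3}, {q0,q1}, {q0,q2,q3}, {q0,q1,q3}, {q0,q1,q2,q3}.
{q2} is not among them.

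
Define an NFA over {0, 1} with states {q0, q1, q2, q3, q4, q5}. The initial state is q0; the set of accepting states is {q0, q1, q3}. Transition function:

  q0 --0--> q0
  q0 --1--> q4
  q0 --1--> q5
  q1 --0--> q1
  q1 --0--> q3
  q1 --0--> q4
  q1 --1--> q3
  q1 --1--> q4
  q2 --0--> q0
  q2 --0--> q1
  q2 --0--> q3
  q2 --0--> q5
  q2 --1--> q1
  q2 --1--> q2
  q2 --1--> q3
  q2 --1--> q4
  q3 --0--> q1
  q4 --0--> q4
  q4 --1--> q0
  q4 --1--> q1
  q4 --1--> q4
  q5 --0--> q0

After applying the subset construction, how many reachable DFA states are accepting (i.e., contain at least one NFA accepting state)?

Start state of the DFA: {q0}.
{q0} --0--> {q0}  [seen]
{q0} --1--> {q4, q5}  [new]
{q4, q5} --0--> {q0, q4}  [new]
{q4, q5} --1--> {q0, q1, q4}  [new]
{q0, q4} --0--> {q0, q4}  [seen]
{q0, q4} --1--> {q0, q1, q4, q5}  [new]
{q0, q1, q4} --0--> {q0, q1, q3, q4}  [new]
{q0, q1, q4} --1--> {q0, q1, q3, q4, q5}  [new]
{q0, q1, q4, q5} --0--> {q0, q1, q3, q4}  [seen]
{q0, q1, q4, q5} --1--> {q0, q1, q3, q4, q5}  [seen]
{q0, q1, q3, q4} --0--> {q0, q1, q3, q4}  [seen]
{q0, q1, q3, q4} --1--> {q0, q1, q3, q4, q5}  [seen]
{q0, q1, q3, q4, q5} --0--> {q0, q1, q3, q4}  [seen]
{q0, q1, q3, q4, q5} --1--> {q0, q1, q3, q4, q5}  [seen]
Reachable DFA states: {q0}, {q4, q5}, {q0, q4}, {q0, q1, q4}, {q0, q1, q4, q5}, {q0, q1, q3, q4}, {q0, q1, q3, q4, q5}.
Accepting DFA states (contain an NFA accepting state): {q0}, {q0, q4}, {q0, q1, q4}, {q0, q1, q4, q5}, {q0, q1, q3, q4}, {q0, q1, q3, q4, q5}.

6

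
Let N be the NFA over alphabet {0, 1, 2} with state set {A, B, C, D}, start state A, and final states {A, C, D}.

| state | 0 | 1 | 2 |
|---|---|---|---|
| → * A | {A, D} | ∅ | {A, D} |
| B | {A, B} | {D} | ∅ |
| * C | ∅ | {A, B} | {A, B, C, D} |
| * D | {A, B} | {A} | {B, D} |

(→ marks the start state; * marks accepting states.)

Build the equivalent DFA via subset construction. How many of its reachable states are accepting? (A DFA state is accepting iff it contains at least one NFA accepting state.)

3

Start state of the DFA: {A}.
{A} --0--> {A, D}  [new]
{A} --1--> ∅  [new]
{A} --2--> {A, D}  [seen]
{A, D} --0--> {A, B, D}  [new]
{A, D} --1--> {A}  [seen]
{A, D} --2--> {A, B, D}  [seen]
∅ --0--> ∅  [seen]
∅ --1--> ∅  [seen]
∅ --2--> ∅  [seen]
{A, B, D} --0--> {A, B, D}  [seen]
{A, B, D} --1--> {A, D}  [seen]
{A, B, D} --2--> {A, B, D}  [seen]
Reachable DFA states: {A}, {A, D}, ∅, {A, B, D}.
Accepting DFA states (contain an NFA accepting state): {A}, {A, D}, {A, B, D}.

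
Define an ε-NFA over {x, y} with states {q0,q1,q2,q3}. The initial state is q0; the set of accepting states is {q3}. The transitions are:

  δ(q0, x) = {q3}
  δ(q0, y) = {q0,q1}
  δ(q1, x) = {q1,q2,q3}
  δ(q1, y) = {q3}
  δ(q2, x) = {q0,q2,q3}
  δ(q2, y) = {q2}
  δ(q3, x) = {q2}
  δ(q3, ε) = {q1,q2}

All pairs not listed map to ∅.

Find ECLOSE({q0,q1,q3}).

{q0,q1,q2,q3}

Begin with {q0,q1,q3}.
q3 →ε {q1,q2}; add q2.
ε-closure = {q0,q1,q2,q3}.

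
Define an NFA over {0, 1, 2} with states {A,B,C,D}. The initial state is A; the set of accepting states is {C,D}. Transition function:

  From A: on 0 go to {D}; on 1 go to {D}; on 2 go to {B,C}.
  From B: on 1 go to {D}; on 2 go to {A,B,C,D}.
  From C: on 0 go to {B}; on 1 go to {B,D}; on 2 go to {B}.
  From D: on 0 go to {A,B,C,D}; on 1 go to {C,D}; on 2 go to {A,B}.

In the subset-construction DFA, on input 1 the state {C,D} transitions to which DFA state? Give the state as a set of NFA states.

δ(C,1) = {B,D}; δ(D,1) = {C,D}.
Union: {B,C,D}.

{B,C,D}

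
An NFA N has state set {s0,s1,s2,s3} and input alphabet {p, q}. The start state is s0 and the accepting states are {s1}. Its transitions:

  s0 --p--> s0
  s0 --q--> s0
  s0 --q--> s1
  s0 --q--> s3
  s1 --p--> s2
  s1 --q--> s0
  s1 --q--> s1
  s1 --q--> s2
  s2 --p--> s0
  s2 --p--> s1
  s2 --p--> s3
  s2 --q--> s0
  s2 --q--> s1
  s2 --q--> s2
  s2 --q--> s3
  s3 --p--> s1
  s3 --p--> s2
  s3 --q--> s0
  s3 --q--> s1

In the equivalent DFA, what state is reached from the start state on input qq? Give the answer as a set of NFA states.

Start: {s0}.
δ(s0,q) = {s0,s1,s3}.
Union: {s0,s1,s3}.
After q: {s0,s1,s3}.
δ(s0,q) = {s0,s1,s3}; δ(s1,q) = {s0,s1,s2}; δ(s3,q) = {s0,s1}.
Union: {s0,s1,s2,s3}.
After q: {s0,s1,s2,s3}.

{s0,s1,s2,s3}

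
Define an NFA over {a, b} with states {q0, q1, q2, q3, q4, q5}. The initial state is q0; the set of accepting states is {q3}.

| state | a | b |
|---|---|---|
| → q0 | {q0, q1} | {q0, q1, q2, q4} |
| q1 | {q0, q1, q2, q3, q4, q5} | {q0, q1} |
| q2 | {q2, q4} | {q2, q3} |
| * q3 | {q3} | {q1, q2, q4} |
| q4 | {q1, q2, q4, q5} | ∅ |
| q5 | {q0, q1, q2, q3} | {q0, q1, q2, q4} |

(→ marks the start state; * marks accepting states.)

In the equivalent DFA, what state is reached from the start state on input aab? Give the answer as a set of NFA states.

{q0, q1, q2, q3, q4}

Start: {q0}.
δ(q0,a) = {q0, q1}.
Union: {q0, q1}.
After a: {q0, q1}.
δ(q0,a) = {q0, q1}; δ(q1,a) = {q0, q1, q2, q3, q4, q5}.
Union: {q0, q1, q2, q3, q4, q5}.
After a: {q0, q1, q2, q3, q4, q5}.
δ(q0,b) = {q0, q1, q2, q4}; δ(q1,b) = {q0, q1}; δ(q2,b) = {q2, q3}; δ(q3,b) = {q1, q2, q4}; δ(q4,b) = ∅; δ(q5,b) = {q0, q1, q2, q4}.
Union: {q0, q1, q2, q3, q4}.
After b: {q0, q1, q2, q3, q4}.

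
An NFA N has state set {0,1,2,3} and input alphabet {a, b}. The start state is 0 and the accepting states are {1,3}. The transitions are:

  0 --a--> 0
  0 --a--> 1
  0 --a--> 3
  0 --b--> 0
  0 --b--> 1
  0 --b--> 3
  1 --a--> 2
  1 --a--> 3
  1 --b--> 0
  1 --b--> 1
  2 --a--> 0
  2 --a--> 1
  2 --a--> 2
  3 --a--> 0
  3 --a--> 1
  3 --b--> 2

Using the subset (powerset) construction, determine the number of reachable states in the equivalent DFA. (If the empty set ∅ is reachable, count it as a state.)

3

Start state of the DFA: {0}.
{0} --a--> {0,1,3}  [new]
{0} --b--> {0,1,3}  [seen]
{0,1,3} --a--> {0,1,2,3}  [new]
{0,1,3} --b--> {0,1,2,3}  [seen]
{0,1,2,3} --a--> {0,1,2,3}  [seen]
{0,1,2,3} --b--> {0,1,2,3}  [seen]
Reachable DFA states: {0}, {0,1,3}, {0,1,2,3}.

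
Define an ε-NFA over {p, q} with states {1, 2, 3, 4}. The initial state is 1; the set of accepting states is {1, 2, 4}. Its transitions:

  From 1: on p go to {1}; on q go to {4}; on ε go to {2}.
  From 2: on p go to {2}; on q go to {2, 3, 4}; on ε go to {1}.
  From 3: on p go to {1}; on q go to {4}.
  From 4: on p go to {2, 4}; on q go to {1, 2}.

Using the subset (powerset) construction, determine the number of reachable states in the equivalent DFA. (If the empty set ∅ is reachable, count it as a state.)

Start state of the DFA: {1, 2} (ε-closure of the NFA start).
{1, 2} --p--> {1, 2}  [seen]
{1, 2} --q--> {1, 2, 3, 4}  [new]
{1, 2, 3, 4} --p--> {1, 2, 4}  [new]
{1, 2, 3, 4} --q--> {1, 2, 3, 4}  [seen]
{1, 2, 4} --p--> {1, 2, 4}  [seen]
{1, 2, 4} --q--> {1, 2, 3, 4}  [seen]
Reachable DFA states: {1, 2}, {1, 2, 3, 4}, {1, 2, 4}.

3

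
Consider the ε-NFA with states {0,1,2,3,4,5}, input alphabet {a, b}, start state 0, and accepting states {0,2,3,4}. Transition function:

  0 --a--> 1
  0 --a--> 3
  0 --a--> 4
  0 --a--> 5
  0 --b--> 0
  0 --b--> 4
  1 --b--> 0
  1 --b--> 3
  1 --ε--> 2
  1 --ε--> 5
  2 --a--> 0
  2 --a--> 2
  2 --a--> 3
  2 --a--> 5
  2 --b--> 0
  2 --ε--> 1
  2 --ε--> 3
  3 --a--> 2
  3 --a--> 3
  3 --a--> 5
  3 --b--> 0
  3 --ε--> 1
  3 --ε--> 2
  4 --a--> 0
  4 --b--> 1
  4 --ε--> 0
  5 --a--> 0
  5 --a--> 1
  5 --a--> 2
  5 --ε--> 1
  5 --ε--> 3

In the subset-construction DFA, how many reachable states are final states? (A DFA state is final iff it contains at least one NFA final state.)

3

Start state of the DFA: {0} (ε-closure of the NFA start).
{0} --a--> {0,1,2,3,4,5}  [new]
{0} --b--> {0,4}  [new]
{0,1,2,3,4,5} --a--> {0,1,2,3,4,5}  [seen]
{0,1,2,3,4,5} --b--> {0,1,2,3,4,5}  [seen]
{0,4} --a--> {0,1,2,3,4,5}  [seen]
{0,4} --b--> {0,1,2,3,4,5}  [seen]
Reachable DFA states: {0}, {0,1,2,3,4,5}, {0,4}.
Accepting DFA states (contain an NFA accepting state): {0}, {0,1,2,3,4,5}, {0,4}.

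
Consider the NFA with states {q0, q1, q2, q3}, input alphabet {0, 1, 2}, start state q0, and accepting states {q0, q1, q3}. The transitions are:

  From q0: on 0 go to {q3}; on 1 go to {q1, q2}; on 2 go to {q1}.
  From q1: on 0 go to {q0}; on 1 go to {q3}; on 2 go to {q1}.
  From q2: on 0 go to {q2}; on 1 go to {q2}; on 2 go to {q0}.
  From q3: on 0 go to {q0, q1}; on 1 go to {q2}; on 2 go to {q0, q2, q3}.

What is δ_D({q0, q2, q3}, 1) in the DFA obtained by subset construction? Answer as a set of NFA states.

δ(q0,1) = {q1, q2}; δ(q2,1) = {q2}; δ(q3,1) = {q2}.
Union: {q1, q2}.

{q1, q2}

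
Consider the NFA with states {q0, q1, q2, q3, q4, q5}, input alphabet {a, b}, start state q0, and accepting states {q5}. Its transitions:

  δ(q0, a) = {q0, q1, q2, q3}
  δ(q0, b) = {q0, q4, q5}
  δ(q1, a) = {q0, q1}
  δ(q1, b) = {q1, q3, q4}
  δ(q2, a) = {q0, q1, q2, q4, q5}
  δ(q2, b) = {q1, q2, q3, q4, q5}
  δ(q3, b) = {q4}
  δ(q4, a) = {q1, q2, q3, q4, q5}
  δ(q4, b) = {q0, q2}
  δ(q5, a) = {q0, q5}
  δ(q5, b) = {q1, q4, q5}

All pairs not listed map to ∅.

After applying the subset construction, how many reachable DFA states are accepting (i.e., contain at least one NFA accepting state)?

Start state of the DFA: {q0}.
{q0} --a--> {q0, q1, q2, q3}  [new]
{q0} --b--> {q0, q4, q5}  [new]
{q0, q1, q2, q3} --a--> {q0, q1, q2, q3, q4, q5}  [new]
{q0, q1, q2, q3} --b--> {q0, q1, q2, q3, q4, q5}  [seen]
{q0, q4, q5} --a--> {q0, q1, q2, q3, q4, q5}  [seen]
{q0, q4, q5} --b--> {q0, q1, q2, q4, q5}  [new]
{q0, q1, q2, q3, q4, q5} --a--> {q0, q1, q2, q3, q4, q5}  [seen]
{q0, q1, q2, q3, q4, q5} --b--> {q0, q1, q2, q3, q4, q5}  [seen]
{q0, q1, q2, q4, q5} --a--> {q0, q1, q2, q3, q4, q5}  [seen]
{q0, q1, q2, q4, q5} --b--> {q0, q1, q2, q3, q4, q5}  [seen]
Reachable DFA states: {q0}, {q0, q1, q2, q3}, {q0, q4, q5}, {q0, q1, q2, q3, q4, q5}, {q0, q1, q2, q4, q5}.
Accepting DFA states (contain an NFA accepting state): {q0, q4, q5}, {q0, q1, q2, q3, q4, q5}, {q0, q1, q2, q4, q5}.

3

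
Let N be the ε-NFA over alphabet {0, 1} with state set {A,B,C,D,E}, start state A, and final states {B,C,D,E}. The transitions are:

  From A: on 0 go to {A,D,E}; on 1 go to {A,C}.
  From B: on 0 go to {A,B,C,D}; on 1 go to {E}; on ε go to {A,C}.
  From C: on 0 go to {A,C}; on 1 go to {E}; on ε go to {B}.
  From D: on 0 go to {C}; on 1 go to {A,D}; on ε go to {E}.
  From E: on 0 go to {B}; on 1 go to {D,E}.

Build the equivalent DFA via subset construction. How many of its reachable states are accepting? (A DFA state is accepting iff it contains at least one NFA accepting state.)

4

Start state of the DFA: {A} (ε-closure of the NFA start).
{A} --0--> {A,D,E}  [new]
{A} --1--> {A,B,C}  [new]
{A,D,E} --0--> {A,B,C,D,E}  [new]
{A,D,E} --1--> {A,B,C,D,E}  [seen]
{A,B,C} --0--> {A,B,C,D,E}  [seen]
{A,B,C} --1--> {A,B,C,E}  [new]
{A,B,C,D,E} --0--> {A,B,C,D,E}  [seen]
{A,B,C,D,E} --1--> {A,B,C,D,E}  [seen]
{A,B,C,E} --0--> {A,B,C,D,E}  [seen]
{A,B,C,E} --1--> {A,B,C,D,E}  [seen]
Reachable DFA states: {A}, {A,D,E}, {A,B,C}, {A,B,C,D,E}, {A,B,C,E}.
Accepting DFA states (contain an NFA accepting state): {A,D,E}, {A,B,C}, {A,B,C,D,E}, {A,B,C,E}.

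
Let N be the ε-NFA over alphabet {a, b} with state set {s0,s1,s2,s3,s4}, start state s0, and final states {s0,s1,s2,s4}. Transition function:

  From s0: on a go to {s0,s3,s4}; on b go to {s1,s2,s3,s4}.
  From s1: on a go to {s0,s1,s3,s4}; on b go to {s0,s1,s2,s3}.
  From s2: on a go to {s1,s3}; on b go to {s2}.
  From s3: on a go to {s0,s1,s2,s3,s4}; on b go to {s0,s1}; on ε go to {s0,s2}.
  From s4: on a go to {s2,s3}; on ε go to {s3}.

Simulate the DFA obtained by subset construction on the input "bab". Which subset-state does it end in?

Start: {s0}.
δ(s0,b) = {s1,s2,s3,s4}.
Union: {s1,s2,s3,s4}.
ε-closure gives {s0,s1,s2,s3,s4}.
After b: {s0,s1,s2,s3,s4}.
δ(s0,a) = {s0,s3,s4}; δ(s1,a) = {s0,s1,s3,s4}; δ(s2,a) = {s1,s3}; δ(s3,a) = {s0,s1,s2,s3,s4}; δ(s4,a) = {s2,s3}.
Union: {s0,s1,s2,s3,s4}.
After a: {s0,s1,s2,s3,s4}.
δ(s0,b) = {s1,s2,s3,s4}; δ(s1,b) = {s0,s1,s2,s3}; δ(s2,b) = {s2}; δ(s3,b) = {s0,s1}; δ(s4,b) = ∅.
Union: {s0,s1,s2,s3,s4}.
After b: {s0,s1,s2,s3,s4}.

{s0,s1,s2,s3,s4}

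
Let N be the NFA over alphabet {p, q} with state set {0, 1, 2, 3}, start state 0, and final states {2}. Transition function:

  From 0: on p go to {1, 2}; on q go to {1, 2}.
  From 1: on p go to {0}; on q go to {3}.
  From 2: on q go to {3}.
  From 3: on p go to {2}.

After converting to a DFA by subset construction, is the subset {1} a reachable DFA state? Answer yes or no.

no

Start state of the DFA: {0}.
{0} --p--> {1, 2}  [new]
{0} --q--> {1, 2}  [seen]
{1, 2} --p--> {0}  [seen]
{1, 2} --q--> {3}  [new]
{3} --p--> {2}  [new]
{3} --q--> ∅  [new]
{2} --p--> ∅  [seen]
{2} --q--> {3}  [seen]
∅ --p--> ∅  [seen]
∅ --q--> ∅  [seen]
Reachable DFA states: {0}, {1, 2}, {3}, {2}, ∅.
{1} is not among them.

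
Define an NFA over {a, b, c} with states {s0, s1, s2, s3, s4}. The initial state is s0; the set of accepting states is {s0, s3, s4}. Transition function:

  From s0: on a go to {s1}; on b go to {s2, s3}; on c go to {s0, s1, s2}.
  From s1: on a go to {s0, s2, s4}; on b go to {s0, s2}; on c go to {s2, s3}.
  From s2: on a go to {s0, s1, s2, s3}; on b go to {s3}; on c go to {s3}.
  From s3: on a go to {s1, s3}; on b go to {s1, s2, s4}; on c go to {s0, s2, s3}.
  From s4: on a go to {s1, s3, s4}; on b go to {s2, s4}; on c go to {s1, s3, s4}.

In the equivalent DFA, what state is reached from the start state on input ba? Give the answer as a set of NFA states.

Start: {s0}.
δ(s0,b) = {s2, s3}.
Union: {s2, s3}.
After b: {s2, s3}.
δ(s2,a) = {s0, s1, s2, s3}; δ(s3,a) = {s1, s3}.
Union: {s0, s1, s2, s3}.
After a: {s0, s1, s2, s3}.

{s0, s1, s2, s3}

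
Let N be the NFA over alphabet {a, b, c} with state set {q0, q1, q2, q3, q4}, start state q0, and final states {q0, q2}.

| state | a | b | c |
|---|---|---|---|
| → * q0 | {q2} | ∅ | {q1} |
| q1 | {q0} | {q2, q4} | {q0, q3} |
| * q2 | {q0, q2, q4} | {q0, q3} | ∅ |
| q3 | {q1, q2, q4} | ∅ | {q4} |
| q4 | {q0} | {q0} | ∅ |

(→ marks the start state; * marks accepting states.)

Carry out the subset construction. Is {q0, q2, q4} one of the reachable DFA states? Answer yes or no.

yes

Start state of the DFA: {q0}.
{q0} --a--> {q2}  [new]
{q0} --b--> ∅  [new]
{q0} --c--> {q1}  [new]
{q2} --a--> {q0, q2, q4}  [new]
{q2} --b--> {q0, q3}  [new]
{q2} --c--> ∅  [seen]
∅ --a--> ∅  [seen]
∅ --b--> ∅  [seen]
∅ --c--> ∅  [seen]
{q1} --a--> {q0}  [seen]
{q1} --b--> {q2, q4}  [new]
{q1} --c--> {q0, q3}  [seen]
{q0, q2, q4} --a--> {q0, q2, q4}  [seen]
{q0, q2, q4} --b--> {q0, q3}  [seen]
{q0, q2, q4} --c--> {q1}  [seen]
{q0, q3} --a--> {q1, q2, q4}  [new]
{q0, q3} --b--> ∅  [seen]
{q0, q3} --c--> {q1, q4}  [new]
{q2, q4} --a--> {q0, q2, q4}  [seen]
{q2, q4} --b--> {q0, q3}  [seen]
{q2, q4} --c--> ∅  [seen]
{q1, q2, q4} --a--> {q0, q2, q4}  [seen]
{q1, q2, q4} --b--> {q0, q2, q3, q4}  [new]
{q1, q2, q4} --c--> {q0, q3}  [seen]
{q1, q4} --a--> {q0}  [seen]
{q1, q4} --b--> {q0, q2, q4}  [seen]
{q1, q4} --c--> {q0, q3}  [seen]
{q0, q2, q3, q4} --a--> {q0, q1, q2, q4}  [new]
{q0, q2, q3, q4} --b--> {q0, q3}  [seen]
{q0, q2, q3, q4} --c--> {q1, q4}  [seen]
{q0, q1, q2, q4} --a--> {q0, q2, q4}  [seen]
{q0, q1, q2, q4} --b--> {q0, q2, q3, q4}  [seen]
{q0, q1, q2, q4} --c--> {q0, q1, q3}  [new]
{q0, q1, q3} --a--> {q0, q1, q2, q4}  [seen]
{q0, q1, q3} --b--> {q2, q4}  [seen]
{q0, q1, q3} --c--> {q0, q1, q3, q4}  [new]
{q0, q1, q3, q4} --a--> {q0, q1, q2, q4}  [seen]
{q0, q1, q3, q4} --b--> {q0, q2, q4}  [seen]
{q0, q1, q3, q4} --c--> {q0, q1, q3, q4}  [seen]
Reachable DFA states: {q0}, {q2}, ∅, {q1}, {q0, q2, q4}, {q0, q3}, {q2, q4}, {q1, q2, q4}, {q1, q4}, {q0, q2, q3, q4}, {q0, q1, q2, q4}, {q0, q1, q3}, {q0, q1, q3, q4}.
{q0, q2, q4} is among them.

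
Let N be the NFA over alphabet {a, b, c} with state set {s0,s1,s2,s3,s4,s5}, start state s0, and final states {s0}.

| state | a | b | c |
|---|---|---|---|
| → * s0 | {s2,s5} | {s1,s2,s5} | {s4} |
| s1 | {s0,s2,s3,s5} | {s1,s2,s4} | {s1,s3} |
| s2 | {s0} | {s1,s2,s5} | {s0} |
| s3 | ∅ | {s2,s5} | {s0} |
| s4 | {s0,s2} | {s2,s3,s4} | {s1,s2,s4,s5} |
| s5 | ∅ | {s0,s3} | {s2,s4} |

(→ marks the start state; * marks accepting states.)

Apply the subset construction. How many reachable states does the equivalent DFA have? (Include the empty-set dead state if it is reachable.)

Start state of the DFA: {s0}.
{s0} --a--> {s2,s5}  [new]
{s0} --b--> {s1,s2,s5}  [new]
{s0} --c--> {s4}  [new]
{s2,s5} --a--> {s0}  [seen]
{s2,s5} --b--> {s0,s1,s2,s3,s5}  [new]
{s2,s5} --c--> {s0,s2,s4}  [new]
{s1,s2,s5} --a--> {s0,s2,s3,s5}  [new]
{s1,s2,s5} --b--> {s0,s1,s2,s3,s4,s5}  [new]
{s1,s2,s5} --c--> {s0,s1,s2,s3,s4}  [new]
{s4} --a--> {s0,s2}  [new]
{s4} --b--> {s2,s3,s4}  [new]
{s4} --c--> {s1,s2,s4,s5}  [new]
{s0,s1,s2,s3,s5} --a--> {s0,s2,s3,s5}  [seen]
{s0,s1,s2,s3,s5} --b--> {s0,s1,s2,s3,s4,s5}  [seen]
{s0,s1,s2,s3,s5} --c--> {s0,s1,s2,s3,s4}  [seen]
{s0,s2,s4} --a--> {s0,s2,s5}  [new]
{s0,s2,s4} --b--> {s1,s2,s3,s4,s5}  [new]
{s0,s2,s4} --c--> {s0,s1,s2,s4,s5}  [new]
{s0,s2,s3,s5} --a--> {s0,s2,s5}  [seen]
{s0,s2,s3,s5} --b--> {s0,s1,s2,s3,s5}  [seen]
{s0,s2,s3,s5} --c--> {s0,s2,s4}  [seen]
{s0,s1,s2,s3,s4,s5} --a--> {s0,s2,s3,s5}  [seen]
{s0,s1,s2,s3,s4,s5} --b--> {s0,s1,s2,s3,s4,s5}  [seen]
{s0,s1,s2,s3,s4,s5} --c--> {s0,s1,s2,s3,s4,s5}  [seen]
{s0,s1,s2,s3,s4} --a--> {s0,s2,s3,s5}  [seen]
{s0,s1,s2,s3,s4} --b--> {s1,s2,s3,s4,s5}  [seen]
{s0,s1,s2,s3,s4} --c--> {s0,s1,s2,s3,s4,s5}  [seen]
{s0,s2} --a--> {s0,s2,s5}  [seen]
{s0,s2} --b--> {s1,s2,s5}  [seen]
{s0,s2} --c--> {s0,s4}  [new]
{s2,s3,s4} --a--> {s0,s2}  [seen]
{s2,s3,s4} --b--> {s1,s2,s3,s4,s5}  [seen]
{s2,s3,s4} --c--> {s0,s1,s2,s4,s5}  [seen]
{s1,s2,s4,s5} --a--> {s0,s2,s3,s5}  [seen]
{s1,s2,s4,s5} --b--> {s0,s1,s2,s3,s4,s5}  [seen]
{s1,s2,s4,s5} --c--> {s0,s1,s2,s3,s4,s5}  [seen]
{s0,s2,s5} --a--> {s0,s2,s5}  [seen]
{s0,s2,s5} --b--> {s0,s1,s2,s3,s5}  [seen]
{s0,s2,s5} --c--> {s0,s2,s4}  [seen]
{s1,s2,s3,s4,s5} --a--> {s0,s2,s3,s5}  [seen]
{s1,s2,s3,s4,s5} --b--> {s0,s1,s2,s3,s4,s5}  [seen]
{s1,s2,s3,s4,s5} --c--> {s0,s1,s2,s3,s4,s5}  [seen]
{s0,s1,s2,s4,s5} --a--> {s0,s2,s3,s5}  [seen]
{s0,s1,s2,s4,s5} --b--> {s0,s1,s2,s3,s4,s5}  [seen]
{s0,s1,s2,s4,s5} --c--> {s0,s1,s2,s3,s4,s5}  [seen]
{s0,s4} --a--> {s0,s2,s5}  [seen]
{s0,s4} --b--> {s1,s2,s3,s4,s5}  [seen]
{s0,s4} --c--> {s1,s2,s4,s5}  [seen]
Reachable DFA states: {s0}, {s2,s5}, {s1,s2,s5}, {s4}, {s0,s1,s2,s3,s5}, {s0,s2,s4}, {s0,s2,s3,s5}, {s0,s1,s2,s3,s4,s5}, {s0,s1,s2,s3,s4}, {s0,s2}, {s2,s3,s4}, {s1,s2,s4,s5}, {s0,s2,s5}, {s1,s2,s3,s4,s5}, {s0,s1,s2,s4,s5}, {s0,s4}.

16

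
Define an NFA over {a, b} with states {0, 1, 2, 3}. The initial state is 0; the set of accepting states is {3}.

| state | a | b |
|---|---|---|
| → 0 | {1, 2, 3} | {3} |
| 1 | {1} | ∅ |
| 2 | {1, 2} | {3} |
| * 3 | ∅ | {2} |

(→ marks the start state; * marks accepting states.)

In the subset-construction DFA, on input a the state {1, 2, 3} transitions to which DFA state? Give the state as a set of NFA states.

δ(1,a) = {1}; δ(2,a) = {1, 2}; δ(3,a) = ∅.
Union: {1, 2}.

{1, 2}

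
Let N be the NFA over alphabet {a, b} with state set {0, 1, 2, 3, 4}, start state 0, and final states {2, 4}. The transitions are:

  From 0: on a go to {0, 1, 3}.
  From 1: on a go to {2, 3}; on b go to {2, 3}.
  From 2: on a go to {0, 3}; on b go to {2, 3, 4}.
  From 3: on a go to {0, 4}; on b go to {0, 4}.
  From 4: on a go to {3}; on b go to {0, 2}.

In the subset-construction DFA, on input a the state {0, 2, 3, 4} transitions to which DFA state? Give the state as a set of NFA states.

{0, 1, 3, 4}

δ(0,a) = {0, 1, 3}; δ(2,a) = {0, 3}; δ(3,a) = {0, 4}; δ(4,a) = {3}.
Union: {0, 1, 3, 4}.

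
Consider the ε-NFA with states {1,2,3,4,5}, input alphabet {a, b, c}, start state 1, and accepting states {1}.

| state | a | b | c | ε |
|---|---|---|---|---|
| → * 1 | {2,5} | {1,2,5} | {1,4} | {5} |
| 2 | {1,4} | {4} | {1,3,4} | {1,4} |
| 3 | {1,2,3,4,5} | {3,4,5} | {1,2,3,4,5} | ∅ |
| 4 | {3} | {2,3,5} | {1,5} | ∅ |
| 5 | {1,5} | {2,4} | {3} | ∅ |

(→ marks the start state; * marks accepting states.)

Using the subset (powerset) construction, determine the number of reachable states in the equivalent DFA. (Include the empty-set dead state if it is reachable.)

Start state of the DFA: {1,5} (ε-closure of the NFA start).
{1,5} --a--> {1,2,4,5}  [new]
{1,5} --b--> {1,2,4,5}  [seen]
{1,5} --c--> {1,3,4,5}  [new]
{1,2,4,5} --a--> {1,2,3,4,5}  [new]
{1,2,4,5} --b--> {1,2,3,4,5}  [seen]
{1,2,4,5} --c--> {1,3,4,5}  [seen]
{1,3,4,5} --a--> {1,2,3,4,5}  [seen]
{1,3,4,5} --b--> {1,2,3,4,5}  [seen]
{1,3,4,5} --c--> {1,2,3,4,5}  [seen]
{1,2,3,4,5} --a--> {1,2,3,4,5}  [seen]
{1,2,3,4,5} --b--> {1,2,3,4,5}  [seen]
{1,2,3,4,5} --c--> {1,2,3,4,5}  [seen]
Reachable DFA states: {1,5}, {1,2,4,5}, {1,3,4,5}, {1,2,3,4,5}.

4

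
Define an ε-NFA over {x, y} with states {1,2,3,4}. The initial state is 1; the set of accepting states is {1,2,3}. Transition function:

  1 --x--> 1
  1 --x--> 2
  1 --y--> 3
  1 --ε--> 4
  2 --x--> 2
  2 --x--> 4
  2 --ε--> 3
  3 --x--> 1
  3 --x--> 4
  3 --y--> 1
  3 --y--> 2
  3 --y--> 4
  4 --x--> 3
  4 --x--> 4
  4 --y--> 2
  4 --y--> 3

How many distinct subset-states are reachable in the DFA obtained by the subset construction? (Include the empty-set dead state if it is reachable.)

Start state of the DFA: {1,4} (ε-closure of the NFA start).
{1,4} --x--> {1,2,3,4}  [new]
{1,4} --y--> {2,3}  [new]
{1,2,3,4} --x--> {1,2,3,4}  [seen]
{1,2,3,4} --y--> {1,2,3,4}  [seen]
{2,3} --x--> {1,2,3,4}  [seen]
{2,3} --y--> {1,2,3,4}  [seen]
Reachable DFA states: {1,4}, {1,2,3,4}, {2,3}.

3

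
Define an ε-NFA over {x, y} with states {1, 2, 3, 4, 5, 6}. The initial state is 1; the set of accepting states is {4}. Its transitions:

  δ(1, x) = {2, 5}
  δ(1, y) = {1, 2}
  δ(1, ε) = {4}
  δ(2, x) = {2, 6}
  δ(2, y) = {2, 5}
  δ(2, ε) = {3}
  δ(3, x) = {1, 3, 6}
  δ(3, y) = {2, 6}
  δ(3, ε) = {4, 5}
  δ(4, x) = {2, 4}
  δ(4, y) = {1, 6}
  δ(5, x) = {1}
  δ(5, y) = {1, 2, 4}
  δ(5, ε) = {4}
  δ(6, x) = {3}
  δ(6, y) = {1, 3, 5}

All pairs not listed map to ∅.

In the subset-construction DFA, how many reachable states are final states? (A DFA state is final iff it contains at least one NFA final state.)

3

Start state of the DFA: {1, 4} (ε-closure of the NFA start).
{1, 4} --x--> {2, 3, 4, 5}  [new]
{1, 4} --y--> {1, 2, 3, 4, 5, 6}  [new]
{2, 3, 4, 5} --x--> {1, 2, 3, 4, 5, 6}  [seen]
{2, 3, 4, 5} --y--> {1, 2, 3, 4, 5, 6}  [seen]
{1, 2, 3, 4, 5, 6} --x--> {1, 2, 3, 4, 5, 6}  [seen]
{1, 2, 3, 4, 5, 6} --y--> {1, 2, 3, 4, 5, 6}  [seen]
Reachable DFA states: {1, 4}, {2, 3, 4, 5}, {1, 2, 3, 4, 5, 6}.
Accepting DFA states (contain an NFA accepting state): {1, 4}, {2, 3, 4, 5}, {1, 2, 3, 4, 5, 6}.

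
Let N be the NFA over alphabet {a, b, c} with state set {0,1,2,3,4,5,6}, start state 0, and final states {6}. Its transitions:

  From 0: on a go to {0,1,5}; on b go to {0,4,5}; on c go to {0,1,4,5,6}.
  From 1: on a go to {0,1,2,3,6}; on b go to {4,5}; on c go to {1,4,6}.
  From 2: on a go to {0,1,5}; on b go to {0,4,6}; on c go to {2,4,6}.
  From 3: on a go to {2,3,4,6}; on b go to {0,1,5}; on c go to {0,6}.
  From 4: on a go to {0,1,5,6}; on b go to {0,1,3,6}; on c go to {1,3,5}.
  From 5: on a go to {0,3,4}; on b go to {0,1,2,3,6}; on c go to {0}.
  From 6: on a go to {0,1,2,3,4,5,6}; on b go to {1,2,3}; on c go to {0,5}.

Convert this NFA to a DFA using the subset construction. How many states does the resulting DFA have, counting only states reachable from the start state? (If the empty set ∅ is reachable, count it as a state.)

6

Start state of the DFA: {0}.
{0} --a--> {0,1,5}  [new]
{0} --b--> {0,4,5}  [new]
{0} --c--> {0,1,4,5,6}  [new]
{0,1,5} --a--> {0,1,2,3,4,5,6}  [new]
{0,1,5} --b--> {0,1,2,3,4,5,6}  [seen]
{0,1,5} --c--> {0,1,4,5,6}  [seen]
{0,4,5} --a--> {0,1,3,4,5,6}  [new]
{0,4,5} --b--> {0,1,2,3,4,5,6}  [seen]
{0,4,5} --c--> {0,1,3,4,5,6}  [seen]
{0,1,4,5,6} --a--> {0,1,2,3,4,5,6}  [seen]
{0,1,4,5,6} --b--> {0,1,2,3,4,5,6}  [seen]
{0,1,4,5,6} --c--> {0,1,3,4,5,6}  [seen]
{0,1,2,3,4,5,6} --a--> {0,1,2,3,4,5,6}  [seen]
{0,1,2,3,4,5,6} --b--> {0,1,2,3,4,5,6}  [seen]
{0,1,2,3,4,5,6} --c--> {0,1,2,3,4,5,6}  [seen]
{0,1,3,4,5,6} --a--> {0,1,2,3,4,5,6}  [seen]
{0,1,3,4,5,6} --b--> {0,1,2,3,4,5,6}  [seen]
{0,1,3,4,5,6} --c--> {0,1,3,4,5,6}  [seen]
Reachable DFA states: {0}, {0,1,5}, {0,4,5}, {0,1,4,5,6}, {0,1,2,3,4,5,6}, {0,1,3,4,5,6}.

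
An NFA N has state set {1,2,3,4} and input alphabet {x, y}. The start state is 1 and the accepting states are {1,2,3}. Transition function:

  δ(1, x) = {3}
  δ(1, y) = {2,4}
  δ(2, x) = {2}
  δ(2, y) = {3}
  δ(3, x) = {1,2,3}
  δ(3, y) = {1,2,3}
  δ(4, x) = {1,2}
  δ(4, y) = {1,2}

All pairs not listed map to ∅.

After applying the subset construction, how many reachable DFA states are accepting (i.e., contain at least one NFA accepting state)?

Start state of the DFA: {1}.
{1} --x--> {3}  [new]
{1} --y--> {2,4}  [new]
{3} --x--> {1,2,3}  [new]
{3} --y--> {1,2,3}  [seen]
{2,4} --x--> {1,2}  [new]
{2,4} --y--> {1,2,3}  [seen]
{1,2,3} --x--> {1,2,3}  [seen]
{1,2,3} --y--> {1,2,3,4}  [new]
{1,2} --x--> {2,3}  [new]
{1,2} --y--> {2,3,4}  [new]
{1,2,3,4} --x--> {1,2,3}  [seen]
{1,2,3,4} --y--> {1,2,3,4}  [seen]
{2,3} --x--> {1,2,3}  [seen]
{2,3} --y--> {1,2,3}  [seen]
{2,3,4} --x--> {1,2,3}  [seen]
{2,3,4} --y--> {1,2,3}  [seen]
Reachable DFA states: {1}, {3}, {2,4}, {1,2,3}, {1,2}, {1,2,3,4}, {2,3}, {2,3,4}.
Accepting DFA states (contain an NFA accepting state): {1}, {3}, {2,4}, {1,2,3}, {1,2}, {1,2,3,4}, {2,3}, {2,3,4}.

8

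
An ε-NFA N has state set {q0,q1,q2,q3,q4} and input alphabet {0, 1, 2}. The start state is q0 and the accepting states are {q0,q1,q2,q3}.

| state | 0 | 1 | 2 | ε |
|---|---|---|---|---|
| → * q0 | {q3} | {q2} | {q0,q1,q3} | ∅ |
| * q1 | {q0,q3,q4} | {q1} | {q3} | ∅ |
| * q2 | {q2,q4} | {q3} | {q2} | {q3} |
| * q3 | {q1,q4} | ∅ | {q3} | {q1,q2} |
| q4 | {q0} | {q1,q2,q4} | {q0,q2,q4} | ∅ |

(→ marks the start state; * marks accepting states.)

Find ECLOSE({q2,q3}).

{q1,q2,q3}

Begin with {q2,q3}.
q3 →ε {q1,q2}; add q1.
ε-closure = {q1,q2,q3}.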